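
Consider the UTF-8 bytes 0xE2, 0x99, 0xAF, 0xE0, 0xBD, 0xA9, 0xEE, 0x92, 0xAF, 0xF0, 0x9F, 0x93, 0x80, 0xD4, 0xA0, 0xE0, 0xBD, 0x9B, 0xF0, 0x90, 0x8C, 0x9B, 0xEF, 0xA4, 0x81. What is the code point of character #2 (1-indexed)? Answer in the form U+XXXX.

U+0F69

Offset 0: leading byte 0xE2 = 11100010 → 3-byte char #1 = E2 99 AF.
Offset 3: leading byte 0xE0 = 11100000 → 3-byte char #2 = E0 BD A9.
Leading byte 0xE0 = 11100000 matches 1110xxxx → 3-byte sequence.
Byte 1: 0xE0 = 11100000, payload 0000 (4 bits).
Byte 2: 0xBD = 10111101 (10xxxxxx ✓), payload 111101.
Byte 3: 0xA9 = 10101001 (10xxxxxx ✓), payload 101001.
Concatenate: 0000111101101001 = 0xF69 (16 bits → U+0F69).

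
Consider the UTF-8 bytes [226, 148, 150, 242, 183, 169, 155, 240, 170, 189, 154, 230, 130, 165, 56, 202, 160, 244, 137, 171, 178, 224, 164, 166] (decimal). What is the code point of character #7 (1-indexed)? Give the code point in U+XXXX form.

U+109AF2

Offset 0: leading byte 0xE2 = 11100010 → 3-byte char #1 = E2 94 96.
Offset 3: leading byte 0xF2 = 11110010 → 4-byte char #2 = F2 B7 A9 9B.
Offset 7: leading byte 0xF0 = 11110000 → 4-byte char #3 = F0 AA BD 9A.
Offset 11: leading byte 0xE6 = 11100110 → 3-byte char #4 = E6 82 A5.
Offset 14: leading byte 0x38 = 00111000 → 1-byte char #5 = 38.
Offset 15: leading byte 0xCA = 11001010 → 2-byte char #6 = CA A0.
Offset 17: leading byte 0xF4 = 11110100 → 4-byte char #7 = F4 89 AB B2.
Leading byte 0xF4 = 11110100 matches 11110xxx → 4-byte sequence.
Byte 1: 0xF4 = 11110100, payload 100 (3 bits).
Byte 2: 0x89 = 10001001 (10xxxxxx ✓), payload 001001.
Byte 3: 0xAB = 10101011 (10xxxxxx ✓), payload 101011.
Byte 4: 0xB2 = 10110010 (10xxxxxx ✓), payload 110010.
Concatenate: 100001001101011110010 = 0x109AF2 (21 bits → U+109AF2).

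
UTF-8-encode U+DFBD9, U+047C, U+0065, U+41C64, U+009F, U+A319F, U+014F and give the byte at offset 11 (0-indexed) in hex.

U+DFBD9 → 4-byte form F3 9F AF 99 at offsets 0–3.
U+047C → 2-byte form D1 BC at offsets 4–5.
U+0065 → 1-byte form 65 at offsets 6–6.
U+41C64 → 4-byte form F1 81 B1 A4 at offsets 7–10.
U+009F → 2-byte form C2 9F at offsets 11–12.
Offset 11 falls in char 5's range; it's byte 1 of C2 9F = 0xC2.

0xC2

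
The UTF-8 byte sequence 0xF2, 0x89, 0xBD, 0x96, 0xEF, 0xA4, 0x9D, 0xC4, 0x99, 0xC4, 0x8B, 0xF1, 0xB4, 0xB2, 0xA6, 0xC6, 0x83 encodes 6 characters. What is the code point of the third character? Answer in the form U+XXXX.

Offset 0: leading byte 0xF2 = 11110010 → 4-byte char #1 = F2 89 BD 96.
Offset 4: leading byte 0xEF = 11101111 → 3-byte char #2 = EF A4 9D.
Offset 7: leading byte 0xC4 = 11000100 → 2-byte char #3 = C4 99.
Leading byte 0xC4 = 11000100 matches 110xxxxx → 2-byte sequence.
Byte 1: 0xC4 = 11000100, payload 00100 (5 bits).
Byte 2: 0x99 = 10011001 (10xxxxxx ✓), payload 011001.
Concatenate: 00100011001 = 0x119 (11 bits → U+0119).

U+0119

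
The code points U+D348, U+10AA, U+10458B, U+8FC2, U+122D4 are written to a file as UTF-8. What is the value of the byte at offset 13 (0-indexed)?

0xF0

U+D348 → 3-byte form ED 8D 88 at offsets 0–2.
U+10AA → 3-byte form E1 82 AA at offsets 3–5.
U+10458B → 4-byte form F4 84 96 8B at offsets 6–9.
U+8FC2 → 3-byte form E8 BF 82 at offsets 10–12.
U+122D4 → 4-byte form F0 92 8B 94 at offsets 13–16.
Offset 13 falls in char 5's range; it's byte 1 of F0 92 8B 94 = 0xF0.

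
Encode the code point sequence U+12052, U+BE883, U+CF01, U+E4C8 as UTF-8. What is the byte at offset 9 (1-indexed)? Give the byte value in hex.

1-indexed offset 9 is 0-indexed offset 8.
U+12052 → 4-byte form F0 92 81 92 at offsets 0–3.
U+BE883 → 4-byte form F2 BE A2 83 at offsets 4–7.
U+CF01 → 3-byte form EC BC 81 at offsets 8–10.
Offset 8 falls in char 3's range; it's byte 1 of EC BC 81 = 0xEC.

0xEC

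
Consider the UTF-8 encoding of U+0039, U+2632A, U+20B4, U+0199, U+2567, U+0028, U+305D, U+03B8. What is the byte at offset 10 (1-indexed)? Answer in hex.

1-indexed offset 10 is 0-indexed offset 9.
U+0039 → 1-byte form 39 at offsets 0–0.
U+2632A → 4-byte form F0 A6 8C AA at offsets 1–4.
U+20B4 → 3-byte form E2 82 B4 at offsets 5–7.
U+0199 → 2-byte form C6 99 at offsets 8–9.
Offset 9 falls in char 4's range; it's byte 2 of C6 99 = 0x99.

0x99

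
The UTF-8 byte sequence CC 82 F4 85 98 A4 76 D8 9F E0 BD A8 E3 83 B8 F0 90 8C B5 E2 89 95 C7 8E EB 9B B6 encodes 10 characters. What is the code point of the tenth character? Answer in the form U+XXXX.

Offset 0: leading byte 0xCC = 11001100 → 2-byte char #1 = CC 82.
Offset 2: leading byte 0xF4 = 11110100 → 4-byte char #2 = F4 85 98 A4.
Offset 6: leading byte 0x76 = 01110110 → 1-byte char #3 = 76.
Offset 7: leading byte 0xD8 = 11011000 → 2-byte char #4 = D8 9F.
Offset 9: leading byte 0xE0 = 11100000 → 3-byte char #5 = E0 BD A8.
Offset 12: leading byte 0xE3 = 11100011 → 3-byte char #6 = E3 83 B8.
Offset 15: leading byte 0xF0 = 11110000 → 4-byte char #7 = F0 90 8C B5.
Offset 19: leading byte 0xE2 = 11100010 → 3-byte char #8 = E2 89 95.
Offset 22: leading byte 0xC7 = 11000111 → 2-byte char #9 = C7 8E.
Offset 24: leading byte 0xEB = 11101011 → 3-byte char #10 = EB 9B B6.
Leading byte 0xEB = 11101011 matches 1110xxxx → 3-byte sequence.
Byte 1: 0xEB = 11101011, payload 1011 (4 bits).
Byte 2: 0x9B = 10011011 (10xxxxxx ✓), payload 011011.
Byte 3: 0xB6 = 10110110 (10xxxxxx ✓), payload 110110.
Concatenate: 1011011011110110 = 0xB6F6 (16 bits → U+B6F6).

U+B6F6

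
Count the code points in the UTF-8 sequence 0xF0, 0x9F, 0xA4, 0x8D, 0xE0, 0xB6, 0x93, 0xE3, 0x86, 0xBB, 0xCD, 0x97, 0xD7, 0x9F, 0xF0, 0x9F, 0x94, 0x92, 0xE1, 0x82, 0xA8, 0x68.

Byte at offset 0: 0xF0 = 11110000 → 4-byte char (#1). Advance 4.
Byte at offset 4: 0xE0 = 11100000 → 3-byte char (#2). Advance 3.
Byte at offset 7: 0xE3 = 11100011 → 3-byte char (#3). Advance 3.
Byte at offset 10: 0xCD = 11001101 → 2-byte char (#4). Advance 2.
Byte at offset 12: 0xD7 = 11010111 → 2-byte char (#5). Advance 2.
Byte at offset 14: 0xF0 = 11110000 → 4-byte char (#6). Advance 4.
Byte at offset 18: 0xE1 = 11100001 → 3-byte char (#7). Advance 3.
Byte at offset 21: 0x68 = 01101000 → 1-byte char (#8). Advance 1.
Reached end at offset 22 after 8 code points.

8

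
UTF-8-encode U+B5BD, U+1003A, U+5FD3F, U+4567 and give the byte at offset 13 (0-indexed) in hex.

U+B5BD → 3-byte form EB 96 BD at offsets 0–2.
U+1003A → 4-byte form F0 90 80 BA at offsets 3–6.
U+5FD3F → 4-byte form F1 9F B4 BF at offsets 7–10.
U+4567 → 3-byte form E4 95 A7 at offsets 11–13.
Offset 13 falls in char 4's range; it's byte 3 of E4 95 A7 = 0xA7.

0xA7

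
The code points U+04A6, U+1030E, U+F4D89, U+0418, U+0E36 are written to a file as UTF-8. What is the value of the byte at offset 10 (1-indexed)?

1-indexed offset 10 is 0-indexed offset 9.
U+04A6 → 2-byte form D2 A6 at offsets 0–1.
U+1030E → 4-byte form F0 90 8C 8E at offsets 2–5.
U+F4D89 → 4-byte form F3 B4 B6 89 at offsets 6–9.
Offset 9 falls in char 3's range; it's byte 4 of F3 B4 B6 89 = 0x89.

0x89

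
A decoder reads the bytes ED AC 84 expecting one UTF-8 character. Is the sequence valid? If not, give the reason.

invalid (encodes a surrogate (U+D800–U+DFFF))

Structurally a 3-byte sequence; payload = 0xDB04.
But 0xDB04 is in U+D800–U+DFFF, the surrogate range. Surrogates are not Unicode scalar values and are forbidden in UTF-8.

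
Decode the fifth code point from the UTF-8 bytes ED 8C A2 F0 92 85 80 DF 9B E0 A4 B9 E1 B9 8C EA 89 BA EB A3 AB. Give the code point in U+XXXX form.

U+1E4C

Offset 0: leading byte 0xED = 11101101 → 3-byte char #1 = ED 8C A2.
Offset 3: leading byte 0xF0 = 11110000 → 4-byte char #2 = F0 92 85 80.
Offset 7: leading byte 0xDF = 11011111 → 2-byte char #3 = DF 9B.
Offset 9: leading byte 0xE0 = 11100000 → 3-byte char #4 = E0 A4 B9.
Offset 12: leading byte 0xE1 = 11100001 → 3-byte char #5 = E1 B9 8C.
Leading byte 0xE1 = 11100001 matches 1110xxxx → 3-byte sequence.
Byte 1: 0xE1 = 11100001, payload 0001 (4 bits).
Byte 2: 0xB9 = 10111001 (10xxxxxx ✓), payload 111001.
Byte 3: 0x8C = 10001100 (10xxxxxx ✓), payload 001100.
Concatenate: 0001111001001100 = 0x1E4C (16 bits → U+1E4C).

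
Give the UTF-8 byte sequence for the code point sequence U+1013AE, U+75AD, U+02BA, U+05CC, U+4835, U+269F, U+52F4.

F4 81 8E AE E7 96 AD CA BA D7 8C E4 A0 B5 E2 9A 9F E5 8B B4

U+1013AE: 4-byte form → F4 81 8E AE.
U+75AD: 3-byte form → E7 96 AD.
U+02BA: 2-byte form → CA BA.
U+05CC: 2-byte form → D7 8C.
U+4835: 3-byte form → E4 A0 B5.
U+269F: 3-byte form → E2 9A 9F.
U+52F4: 3-byte form → E5 8B B4.
Concatenated (20 bytes): F4 81 8E AE E7 96 AD CA BA D7 8C E4 A0 B5 E2 9A 9F E5 8B B4.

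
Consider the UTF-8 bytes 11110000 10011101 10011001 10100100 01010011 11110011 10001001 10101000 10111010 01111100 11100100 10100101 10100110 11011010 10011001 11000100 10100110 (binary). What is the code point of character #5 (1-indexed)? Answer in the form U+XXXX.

U+4966

Offset 0: leading byte 0xF0 = 11110000 → 4-byte char #1 = F0 9D 99 A4.
Offset 4: leading byte 0x53 = 01010011 → 1-byte char #2 = 53.
Offset 5: leading byte 0xF3 = 11110011 → 4-byte char #3 = F3 89 A8 BA.
Offset 9: leading byte 0x7C = 01111100 → 1-byte char #4 = 7C.
Offset 10: leading byte 0xE4 = 11100100 → 3-byte char #5 = E4 A5 A6.
Leading byte 0xE4 = 11100100 matches 1110xxxx → 3-byte sequence.
Byte 1: 0xE4 = 11100100, payload 0100 (4 bits).
Byte 2: 0xA5 = 10100101 (10xxxxxx ✓), payload 100101.
Byte 3: 0xA6 = 10100110 (10xxxxxx ✓), payload 100110.
Concatenate: 0100100101100110 = 0x4966 (16 bits → U+4966).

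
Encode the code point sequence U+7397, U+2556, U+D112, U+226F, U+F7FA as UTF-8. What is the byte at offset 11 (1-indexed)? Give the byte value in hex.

1-indexed offset 11 is 0-indexed offset 10.
U+7397 → 3-byte form E7 8E 97 at offsets 0–2.
U+2556 → 3-byte form E2 95 96 at offsets 3–5.
U+D112 → 3-byte form ED 84 92 at offsets 6–8.
U+226F → 3-byte form E2 89 AF at offsets 9–11.
Offset 10 falls in char 4's range; it's byte 2 of E2 89 AF = 0x89.

0x89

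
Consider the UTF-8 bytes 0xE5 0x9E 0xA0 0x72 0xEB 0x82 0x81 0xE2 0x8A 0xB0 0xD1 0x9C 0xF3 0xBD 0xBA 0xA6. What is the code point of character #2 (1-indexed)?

U+0072

Offset 0: leading byte 0xE5 = 11100101 → 3-byte char #1 = E5 9E A0.
Offset 3: leading byte 0x72 = 01110010 → 1-byte char #2 = 72.
Leading byte 0x72 = 01110010 matches 0xxxxxxx → 1-byte sequence.
Byte 1: 0x72 = 01110010, payload 1110010 (7 bits).
Concatenate: 1110010 = 0x72 (7 bits → U+0072).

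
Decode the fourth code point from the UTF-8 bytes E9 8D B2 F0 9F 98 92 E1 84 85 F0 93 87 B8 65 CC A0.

Offset 0: leading byte 0xE9 = 11101001 → 3-byte char #1 = E9 8D B2.
Offset 3: leading byte 0xF0 = 11110000 → 4-byte char #2 = F0 9F 98 92.
Offset 7: leading byte 0xE1 = 11100001 → 3-byte char #3 = E1 84 85.
Offset 10: leading byte 0xF0 = 11110000 → 4-byte char #4 = F0 93 87 B8.
Leading byte 0xF0 = 11110000 matches 11110xxx → 4-byte sequence.
Byte 1: 0xF0 = 11110000, payload 000 (3 bits).
Byte 2: 0x93 = 10010011 (10xxxxxx ✓), payload 010011.
Byte 3: 0x87 = 10000111 (10xxxxxx ✓), payload 000111.
Byte 4: 0xB8 = 10111000 (10xxxxxx ✓), payload 111000.
Concatenate: 000010011000111111000 = 0x131F8 (21 bits → U+131F8).

U+131F8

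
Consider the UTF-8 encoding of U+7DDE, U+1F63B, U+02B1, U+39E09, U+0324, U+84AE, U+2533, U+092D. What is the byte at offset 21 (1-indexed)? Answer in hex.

1-indexed offset 21 is 0-indexed offset 20.
U+7DDE → 3-byte form E7 B7 9E at offsets 0–2.
U+1F63B → 4-byte form F0 9F 98 BB at offsets 3–6.
U+02B1 → 2-byte form CA B1 at offsets 7–8.
U+39E09 → 4-byte form F0 B9 B8 89 at offsets 9–12.
U+0324 → 2-byte form CC A4 at offsets 13–14.
U+84AE → 3-byte form E8 92 AE at offsets 15–17.
U+2533 → 3-byte form E2 94 B3 at offsets 18–20.
Offset 20 falls in char 7's range; it's byte 3 of E2 94 B3 = 0xB3.

0xB3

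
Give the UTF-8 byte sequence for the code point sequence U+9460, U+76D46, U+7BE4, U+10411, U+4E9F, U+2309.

U+9460: 3-byte form → E9 91 A0.
U+76D46: 4-byte form → F1 B6 B5 86.
U+7BE4: 3-byte form → E7 AF A4.
U+10411: 4-byte form → F0 90 90 91.
U+4E9F: 3-byte form → E4 BA 9F.
U+2309: 3-byte form → E2 8C 89.
Concatenated (20 bytes): E9 91 A0 F1 B6 B5 86 E7 AF A4 F0 90 90 91 E4 BA 9F E2 8C 89.

E9 91 A0 F1 B6 B5 86 E7 AF A4 F0 90 90 91 E4 BA 9F E2 8C 89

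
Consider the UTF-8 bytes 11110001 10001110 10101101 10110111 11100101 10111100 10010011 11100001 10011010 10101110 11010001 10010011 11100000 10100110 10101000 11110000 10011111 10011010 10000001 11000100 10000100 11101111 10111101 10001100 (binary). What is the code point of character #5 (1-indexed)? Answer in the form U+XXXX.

Offset 0: leading byte 0xF1 = 11110001 → 4-byte char #1 = F1 8E AD B7.
Offset 4: leading byte 0xE5 = 11100101 → 3-byte char #2 = E5 BC 93.
Offset 7: leading byte 0xE1 = 11100001 → 3-byte char #3 = E1 9A AE.
Offset 10: leading byte 0xD1 = 11010001 → 2-byte char #4 = D1 93.
Offset 12: leading byte 0xE0 = 11100000 → 3-byte char #5 = E0 A6 A8.
Leading byte 0xE0 = 11100000 matches 1110xxxx → 3-byte sequence.
Byte 1: 0xE0 = 11100000, payload 0000 (4 bits).
Byte 2: 0xA6 = 10100110 (10xxxxxx ✓), payload 100110.
Byte 3: 0xA8 = 10101000 (10xxxxxx ✓), payload 101000.
Concatenate: 0000100110101000 = 0x9A8 (16 bits → U+09A8).

U+09A8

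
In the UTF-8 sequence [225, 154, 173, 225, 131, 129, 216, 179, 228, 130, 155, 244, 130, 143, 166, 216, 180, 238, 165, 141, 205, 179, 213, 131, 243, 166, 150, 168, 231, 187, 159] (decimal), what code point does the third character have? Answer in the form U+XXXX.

Offset 0: leading byte 0xE1 = 11100001 → 3-byte char #1 = E1 9A AD.
Offset 3: leading byte 0xE1 = 11100001 → 3-byte char #2 = E1 83 81.
Offset 6: leading byte 0xD8 = 11011000 → 2-byte char #3 = D8 B3.
Leading byte 0xD8 = 11011000 matches 110xxxxx → 2-byte sequence.
Byte 1: 0xD8 = 11011000, payload 11000 (5 bits).
Byte 2: 0xB3 = 10110011 (10xxxxxx ✓), payload 110011.
Concatenate: 11000110011 = 0x633 (11 bits → U+0633).

U+0633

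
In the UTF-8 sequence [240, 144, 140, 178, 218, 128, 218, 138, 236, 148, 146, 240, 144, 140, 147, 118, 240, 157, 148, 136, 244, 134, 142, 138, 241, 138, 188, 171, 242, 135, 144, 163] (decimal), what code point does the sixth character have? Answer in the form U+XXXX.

Offset 0: leading byte 0xF0 = 11110000 → 4-byte char #1 = F0 90 8C B2.
Offset 4: leading byte 0xDA = 11011010 → 2-byte char #2 = DA 80.
Offset 6: leading byte 0xDA = 11011010 → 2-byte char #3 = DA 8A.
Offset 8: leading byte 0xEC = 11101100 → 3-byte char #4 = EC 94 92.
Offset 11: leading byte 0xF0 = 11110000 → 4-byte char #5 = F0 90 8C 93.
Offset 15: leading byte 0x76 = 01110110 → 1-byte char #6 = 76.
Leading byte 0x76 = 01110110 matches 0xxxxxxx → 1-byte sequence.
Byte 1: 0x76 = 01110110, payload 1110110 (7 bits).
Concatenate: 1110110 = 0x76 (7 bits → U+0076).

U+0076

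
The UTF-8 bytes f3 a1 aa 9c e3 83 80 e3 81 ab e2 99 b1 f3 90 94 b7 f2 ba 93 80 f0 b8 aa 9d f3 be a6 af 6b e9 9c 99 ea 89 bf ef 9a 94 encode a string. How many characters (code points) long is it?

Byte at offset 0: 0xF3 = 11110011 → 4-byte char (#1). Advance 4.
Byte at offset 4: 0xE3 = 11100011 → 3-byte char (#2). Advance 3.
Byte at offset 7: 0xE3 = 11100011 → 3-byte char (#3). Advance 3.
Byte at offset 10: 0xE2 = 11100010 → 3-byte char (#4). Advance 3.
Byte at offset 13: 0xF3 = 11110011 → 4-byte char (#5). Advance 4.
Byte at offset 17: 0xF2 = 11110010 → 4-byte char (#6). Advance 4.
Byte at offset 21: 0xF0 = 11110000 → 4-byte char (#7). Advance 4.
Byte at offset 25: 0xF3 = 11110011 → 4-byte char (#8). Advance 4.
Byte at offset 29: 0x6B = 01101011 → 1-byte char (#9). Advance 1.
Byte at offset 30: 0xE9 = 11101001 → 3-byte char (#10). Advance 3.
Byte at offset 33: 0xEA = 11101010 → 3-byte char (#11). Advance 3.
Byte at offset 36: 0xEF = 11101111 → 3-byte char (#12). Advance 3.
Reached end at offset 39 after 12 code points.

12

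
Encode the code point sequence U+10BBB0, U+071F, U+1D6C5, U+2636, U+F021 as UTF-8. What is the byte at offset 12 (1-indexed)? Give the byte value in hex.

0x98

1-indexed offset 12 is 0-indexed offset 11.
U+10BBB0 → 4-byte form F4 8B AE B0 at offsets 0–3.
U+071F → 2-byte form DC 9F at offsets 4–5.
U+1D6C5 → 4-byte form F0 9D 9B 85 at offsets 6–9.
U+2636 → 3-byte form E2 98 B6 at offsets 10–12.
Offset 11 falls in char 4's range; it's byte 2 of E2 98 B6 = 0x98.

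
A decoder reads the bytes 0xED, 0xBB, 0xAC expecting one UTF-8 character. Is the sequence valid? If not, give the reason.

Structurally a 3-byte sequence; payload = 0xDEEC.
But 0xDEEC is in U+D800–U+DFFF, the surrogate range. Surrogates are not Unicode scalar values and are forbidden in UTF-8.

invalid (encodes a surrogate (U+D800–U+DFFF))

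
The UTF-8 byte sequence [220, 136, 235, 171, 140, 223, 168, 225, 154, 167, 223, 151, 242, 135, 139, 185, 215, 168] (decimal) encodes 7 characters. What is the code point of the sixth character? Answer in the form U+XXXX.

U+872F9

Offset 0: leading byte 0xDC = 11011100 → 2-byte char #1 = DC 88.
Offset 2: leading byte 0xEB = 11101011 → 3-byte char #2 = EB AB 8C.
Offset 5: leading byte 0xDF = 11011111 → 2-byte char #3 = DF A8.
Offset 7: leading byte 0xE1 = 11100001 → 3-byte char #4 = E1 9A A7.
Offset 10: leading byte 0xDF = 11011111 → 2-byte char #5 = DF 97.
Offset 12: leading byte 0xF2 = 11110010 → 4-byte char #6 = F2 87 8B B9.
Leading byte 0xF2 = 11110010 matches 11110xxx → 4-byte sequence.
Byte 1: 0xF2 = 11110010, payload 010 (3 bits).
Byte 2: 0x87 = 10000111 (10xxxxxx ✓), payload 000111.
Byte 3: 0x8B = 10001011 (10xxxxxx ✓), payload 001011.
Byte 4: 0xB9 = 10111001 (10xxxxxx ✓), payload 111001.
Concatenate: 010000111001011111001 = 0x872F9 (21 bits → U+872F9).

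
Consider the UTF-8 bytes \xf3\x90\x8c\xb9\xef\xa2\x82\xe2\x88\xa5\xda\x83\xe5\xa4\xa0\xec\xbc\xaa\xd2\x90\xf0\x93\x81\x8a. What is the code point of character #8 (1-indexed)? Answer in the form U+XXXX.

U+1304A

Offset 0: leading byte 0xF3 = 11110011 → 4-byte char #1 = F3 90 8C B9.
Offset 4: leading byte 0xEF = 11101111 → 3-byte char #2 = EF A2 82.
Offset 7: leading byte 0xE2 = 11100010 → 3-byte char #3 = E2 88 A5.
Offset 10: leading byte 0xDA = 11011010 → 2-byte char #4 = DA 83.
Offset 12: leading byte 0xE5 = 11100101 → 3-byte char #5 = E5 A4 A0.
Offset 15: leading byte 0xEC = 11101100 → 3-byte char #6 = EC BC AA.
Offset 18: leading byte 0xD2 = 11010010 → 2-byte char #7 = D2 90.
Offset 20: leading byte 0xF0 = 11110000 → 4-byte char #8 = F0 93 81 8A.
Leading byte 0xF0 = 11110000 matches 11110xxx → 4-byte sequence.
Byte 1: 0xF0 = 11110000, payload 000 (3 bits).
Byte 2: 0x93 = 10010011 (10xxxxxx ✓), payload 010011.
Byte 3: 0x81 = 10000001 (10xxxxxx ✓), payload 000001.
Byte 4: 0x8A = 10001010 (10xxxxxx ✓), payload 001010.
Concatenate: 000010011000001001010 = 0x1304A (21 bits → U+1304A).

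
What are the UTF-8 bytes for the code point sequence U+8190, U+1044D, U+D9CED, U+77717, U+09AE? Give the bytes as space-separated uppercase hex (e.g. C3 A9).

U+8190: 3-byte form → E8 86 90.
U+1044D: 4-byte form → F0 90 91 8D.
U+D9CED: 4-byte form → F3 99 B3 AD.
U+77717: 4-byte form → F1 B7 9C 97.
U+09AE: 3-byte form → E0 A6 AE.
Concatenated (18 bytes): E8 86 90 F0 90 91 8D F3 99 B3 AD F1 B7 9C 97 E0 A6 AE.

E8 86 90 F0 90 91 8D F3 99 B3 AD F1 B7 9C 97 E0 A6 AE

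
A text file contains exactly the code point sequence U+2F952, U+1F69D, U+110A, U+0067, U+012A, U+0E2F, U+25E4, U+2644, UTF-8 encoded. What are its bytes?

U+2F952: 4-byte form → F0 AF A5 92.
U+1F69D: 4-byte form → F0 9F 9A 9D.
U+110A: 3-byte form → E1 84 8A.
U+0067: 1-byte form → 67.
U+012A: 2-byte form → C4 AA.
U+0E2F: 3-byte form → E0 B8 AF.
U+25E4: 3-byte form → E2 97 A4.
U+2644: 3-byte form → E2 99 84.
Concatenated (23 bytes): F0 AF A5 92 F0 9F 9A 9D E1 84 8A 67 C4 AA E0 B8 AF E2 97 A4 E2 99 84.

F0 AF A5 92 F0 9F 9A 9D E1 84 8A 67 C4 AA E0 B8 AF E2 97 A4 E2 99 84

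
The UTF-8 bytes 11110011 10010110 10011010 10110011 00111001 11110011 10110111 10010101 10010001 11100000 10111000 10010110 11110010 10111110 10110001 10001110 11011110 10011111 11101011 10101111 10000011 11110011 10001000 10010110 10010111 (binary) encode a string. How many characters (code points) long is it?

Byte at offset 0: 0xF3 = 11110011 → 4-byte char (#1). Advance 4.
Byte at offset 4: 0x39 = 00111001 → 1-byte char (#2). Advance 1.
Byte at offset 5: 0xF3 = 11110011 → 4-byte char (#3). Advance 4.
Byte at offset 9: 0xE0 = 11100000 → 3-byte char (#4). Advance 3.
Byte at offset 12: 0xF2 = 11110010 → 4-byte char (#5). Advance 4.
Byte at offset 16: 0xDE = 11011110 → 2-byte char (#6). Advance 2.
Byte at offset 18: 0xEB = 11101011 → 3-byte char (#7). Advance 3.
Byte at offset 21: 0xF3 = 11110011 → 4-byte char (#8). Advance 4.
Reached end at offset 25 after 8 code points.

8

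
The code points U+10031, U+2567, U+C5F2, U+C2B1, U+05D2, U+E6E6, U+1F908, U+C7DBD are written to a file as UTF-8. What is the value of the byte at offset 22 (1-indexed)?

0x88

1-indexed offset 22 is 0-indexed offset 21.
U+10031 → 4-byte form F0 90 80 B1 at offsets 0–3.
U+2567 → 3-byte form E2 95 A7 at offsets 4–6.
U+C5F2 → 3-byte form EC 97 B2 at offsets 7–9.
U+C2B1 → 3-byte form EC 8A B1 at offsets 10–12.
U+05D2 → 2-byte form D7 92 at offsets 13–14.
U+E6E6 → 3-byte form EE 9B A6 at offsets 15–17.
U+1F908 → 4-byte form F0 9F A4 88 at offsets 18–21.
Offset 21 falls in char 7's range; it's byte 4 of F0 9F A4 88 = 0x88.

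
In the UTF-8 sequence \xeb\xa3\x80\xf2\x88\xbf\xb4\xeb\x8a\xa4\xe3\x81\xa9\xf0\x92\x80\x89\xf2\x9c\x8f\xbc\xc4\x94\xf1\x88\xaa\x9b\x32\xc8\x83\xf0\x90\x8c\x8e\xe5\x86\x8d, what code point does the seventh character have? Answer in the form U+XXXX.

Offset 0: leading byte 0xEB = 11101011 → 3-byte char #1 = EB A3 80.
Offset 3: leading byte 0xF2 = 11110010 → 4-byte char #2 = F2 88 BF B4.
Offset 7: leading byte 0xEB = 11101011 → 3-byte char #3 = EB 8A A4.
Offset 10: leading byte 0xE3 = 11100011 → 3-byte char #4 = E3 81 A9.
Offset 13: leading byte 0xF0 = 11110000 → 4-byte char #5 = F0 92 80 89.
Offset 17: leading byte 0xF2 = 11110010 → 4-byte char #6 = F2 9C 8F BC.
Offset 21: leading byte 0xC4 = 11000100 → 2-byte char #7 = C4 94.
Leading byte 0xC4 = 11000100 matches 110xxxxx → 2-byte sequence.
Byte 1: 0xC4 = 11000100, payload 00100 (5 bits).
Byte 2: 0x94 = 10010100 (10xxxxxx ✓), payload 010100.
Concatenate: 00100010100 = 0x114 (11 bits → U+0114).

U+0114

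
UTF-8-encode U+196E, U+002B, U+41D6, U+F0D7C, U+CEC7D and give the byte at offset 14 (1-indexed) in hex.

1-indexed offset 14 is 0-indexed offset 13.
U+196E → 3-byte form E1 A5 AE at offsets 0–2.
U+002B → 1-byte form 2B at offsets 3–3.
U+41D6 → 3-byte form E4 87 96 at offsets 4–6.
U+F0D7C → 4-byte form F3 B0 B5 BC at offsets 7–10.
U+CEC7D → 4-byte form F3 8E B1 BD at offsets 11–14.
Offset 13 falls in char 5's range; it's byte 3 of F3 8E B1 BD = 0xB1.

0xB1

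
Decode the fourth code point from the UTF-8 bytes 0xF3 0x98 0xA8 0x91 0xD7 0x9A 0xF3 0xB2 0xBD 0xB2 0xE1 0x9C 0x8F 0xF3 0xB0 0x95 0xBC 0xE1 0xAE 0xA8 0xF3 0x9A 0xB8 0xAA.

U+170F

Offset 0: leading byte 0xF3 = 11110011 → 4-byte char #1 = F3 98 A8 91.
Offset 4: leading byte 0xD7 = 11010111 → 2-byte char #2 = D7 9A.
Offset 6: leading byte 0xF3 = 11110011 → 4-byte char #3 = F3 B2 BD B2.
Offset 10: leading byte 0xE1 = 11100001 → 3-byte char #4 = E1 9C 8F.
Leading byte 0xE1 = 11100001 matches 1110xxxx → 3-byte sequence.
Byte 1: 0xE1 = 11100001, payload 0001 (4 bits).
Byte 2: 0x9C = 10011100 (10xxxxxx ✓), payload 011100.
Byte 3: 0x8F = 10001111 (10xxxxxx ✓), payload 001111.
Concatenate: 0001011100001111 = 0x170F (16 bits → U+170F).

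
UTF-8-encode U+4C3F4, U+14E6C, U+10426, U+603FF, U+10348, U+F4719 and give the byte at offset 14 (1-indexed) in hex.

0xA0

1-indexed offset 14 is 0-indexed offset 13.
U+4C3F4 → 4-byte form F1 8C 8F B4 at offsets 0–3.
U+14E6C → 4-byte form F0 94 B9 AC at offsets 4–7.
U+10426 → 4-byte form F0 90 90 A6 at offsets 8–11.
U+603FF → 4-byte form F1 A0 8F BF at offsets 12–15.
Offset 13 falls in char 4's range; it's byte 2 of F1 A0 8F BF = 0xA0.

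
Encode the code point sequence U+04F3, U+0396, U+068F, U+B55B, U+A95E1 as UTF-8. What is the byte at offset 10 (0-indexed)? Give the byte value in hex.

U+04F3 → 2-byte form D3 B3 at offsets 0–1.
U+0396 → 2-byte form CE 96 at offsets 2–3.
U+068F → 2-byte form DA 8F at offsets 4–5.
U+B55B → 3-byte form EB 95 9B at offsets 6–8.
U+A95E1 → 4-byte form F2 A9 97 A1 at offsets 9–12.
Offset 10 falls in char 5's range; it's byte 2 of F2 A9 97 A1 = 0xA9.

0xA9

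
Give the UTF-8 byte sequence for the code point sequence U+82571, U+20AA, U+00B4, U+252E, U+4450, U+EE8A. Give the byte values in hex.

F2 82 95 B1 E2 82 AA C2 B4 E2 94 AE E4 91 90 EE BA 8A

U+82571: 4-byte form → F2 82 95 B1.
U+20AA: 3-byte form → E2 82 AA.
U+00B4: 2-byte form → C2 B4.
U+252E: 3-byte form → E2 94 AE.
U+4450: 3-byte form → E4 91 90.
U+EE8A: 3-byte form → EE BA 8A.
Concatenated (18 bytes): F2 82 95 B1 E2 82 AA C2 B4 E2 94 AE E4 91 90 EE BA 8A.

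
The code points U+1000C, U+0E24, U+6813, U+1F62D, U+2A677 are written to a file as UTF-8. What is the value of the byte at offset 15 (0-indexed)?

0xAA

U+1000C → 4-byte form F0 90 80 8C at offsets 0–3.
U+0E24 → 3-byte form E0 B8 A4 at offsets 4–6.
U+6813 → 3-byte form E6 A0 93 at offsets 7–9.
U+1F62D → 4-byte form F0 9F 98 AD at offsets 10–13.
U+2A677 → 4-byte form F0 AA 99 B7 at offsets 14–17.
Offset 15 falls in char 5's range; it's byte 2 of F0 AA 99 B7 = 0xAA.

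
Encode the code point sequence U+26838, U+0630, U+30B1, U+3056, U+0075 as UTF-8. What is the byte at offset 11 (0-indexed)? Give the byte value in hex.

U+26838 → 4-byte form F0 A6 A0 B8 at offsets 0–3.
U+0630 → 2-byte form D8 B0 at offsets 4–5.
U+30B1 → 3-byte form E3 82 B1 at offsets 6–8.
U+3056 → 3-byte form E3 81 96 at offsets 9–11.
Offset 11 falls in char 4's range; it's byte 3 of E3 81 96 = 0x96.

0x96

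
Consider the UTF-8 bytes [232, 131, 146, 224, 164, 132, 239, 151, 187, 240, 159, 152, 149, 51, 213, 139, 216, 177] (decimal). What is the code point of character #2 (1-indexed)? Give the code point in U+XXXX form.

U+0904

Offset 0: leading byte 0xE8 = 11101000 → 3-byte char #1 = E8 83 92.
Offset 3: leading byte 0xE0 = 11100000 → 3-byte char #2 = E0 A4 84.
Leading byte 0xE0 = 11100000 matches 1110xxxx → 3-byte sequence.
Byte 1: 0xE0 = 11100000, payload 0000 (4 bits).
Byte 2: 0xA4 = 10100100 (10xxxxxx ✓), payload 100100.
Byte 3: 0x84 = 10000100 (10xxxxxx ✓), payload 000100.
Concatenate: 0000100100000100 = 0x904 (16 bits → U+0904).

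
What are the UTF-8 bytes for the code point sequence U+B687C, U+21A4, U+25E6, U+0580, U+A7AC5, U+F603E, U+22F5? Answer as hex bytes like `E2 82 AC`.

U+B687C: 4-byte form → F2 B6 A1 BC.
U+21A4: 3-byte form → E2 86 A4.
U+25E6: 3-byte form → E2 97 A6.
U+0580: 2-byte form → D6 80.
U+A7AC5: 4-byte form → F2 A7 AB 85.
U+F603E: 4-byte form → F3 B6 80 BE.
U+22F5: 3-byte form → E2 8B B5.
Concatenated (23 bytes): F2 B6 A1 BC E2 86 A4 E2 97 A6 D6 80 F2 A7 AB 85 F3 B6 80 BE E2 8B B5.

F2 B6 A1 BC E2 86 A4 E2 97 A6 D6 80 F2 A7 AB 85 F3 B6 80 BE E2 8B B5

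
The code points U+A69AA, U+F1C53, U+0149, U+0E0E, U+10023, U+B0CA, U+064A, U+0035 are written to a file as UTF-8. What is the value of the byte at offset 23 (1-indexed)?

1-indexed offset 23 is 0-indexed offset 22.
U+A69AA → 4-byte form F2 A6 A6 AA at offsets 0–3.
U+F1C53 → 4-byte form F3 B1 B1 93 at offsets 4–7.
U+0149 → 2-byte form C5 89 at offsets 8–9.
U+0E0E → 3-byte form E0 B8 8E at offsets 10–12.
U+10023 → 4-byte form F0 90 80 A3 at offsets 13–16.
U+B0CA → 3-byte form EB 83 8A at offsets 17–19.
U+064A → 2-byte form D9 8A at offsets 20–21.
U+0035 → 1-byte form 35 at offsets 22–22.
Offset 22 falls in char 8's range; it's byte 1 of 35 = 0x35.

0x35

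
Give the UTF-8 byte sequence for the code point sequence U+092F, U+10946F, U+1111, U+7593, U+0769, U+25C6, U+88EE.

U+092F: 3-byte form → E0 A4 AF.
U+10946F: 4-byte form → F4 89 91 AF.
U+1111: 3-byte form → E1 84 91.
U+7593: 3-byte form → E7 96 93.
U+0769: 2-byte form → DD A9.
U+25C6: 3-byte form → E2 97 86.
U+88EE: 3-byte form → E8 A3 AE.
Concatenated (21 bytes): E0 A4 AF F4 89 91 AF E1 84 91 E7 96 93 DD A9 E2 97 86 E8 A3 AE.

E0 A4 AF F4 89 91 AF E1 84 91 E7 96 93 DD A9 E2 97 86 E8 A3 AE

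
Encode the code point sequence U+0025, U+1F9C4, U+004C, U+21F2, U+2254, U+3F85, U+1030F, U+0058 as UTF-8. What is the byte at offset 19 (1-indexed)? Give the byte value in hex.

1-indexed offset 19 is 0-indexed offset 18.
U+0025 → 1-byte form 25 at offsets 0–0.
U+1F9C4 → 4-byte form F0 9F A7 84 at offsets 1–4.
U+004C → 1-byte form 4C at offsets 5–5.
U+21F2 → 3-byte form E2 87 B2 at offsets 6–8.
U+2254 → 3-byte form E2 89 94 at offsets 9–11.
U+3F85 → 3-byte form E3 BE 85 at offsets 12–14.
U+1030F → 4-byte form F0 90 8C 8F at offsets 15–18.
Offset 18 falls in char 7's range; it's byte 4 of F0 90 8C 8F = 0x8F.

0x8F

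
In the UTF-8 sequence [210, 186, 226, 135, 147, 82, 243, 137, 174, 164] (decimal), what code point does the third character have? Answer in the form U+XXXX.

U+0052

Offset 0: leading byte 0xD2 = 11010010 → 2-byte char #1 = D2 BA.
Offset 2: leading byte 0xE2 = 11100010 → 3-byte char #2 = E2 87 93.
Offset 5: leading byte 0x52 = 01010010 → 1-byte char #3 = 52.
Leading byte 0x52 = 01010010 matches 0xxxxxxx → 1-byte sequence.
Byte 1: 0x52 = 01010010, payload 1010010 (7 bits).
Concatenate: 1010010 = 0x52 (7 bits → U+0052).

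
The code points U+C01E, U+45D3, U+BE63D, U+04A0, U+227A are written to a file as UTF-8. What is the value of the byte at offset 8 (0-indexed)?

0x98

U+C01E → 3-byte form EC 80 9E at offsets 0–2.
U+45D3 → 3-byte form E4 97 93 at offsets 3–5.
U+BE63D → 4-byte form F2 BE 98 BD at offsets 6–9.
Offset 8 falls in char 3's range; it's byte 3 of F2 BE 98 BD = 0x98.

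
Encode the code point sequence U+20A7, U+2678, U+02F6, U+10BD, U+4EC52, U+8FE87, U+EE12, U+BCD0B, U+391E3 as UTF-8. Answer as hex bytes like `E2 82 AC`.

E2 82 A7 E2 99 B8 CB B6 E1 82 BD F1 8E B1 92 F2 8F BA 87 EE B8 92 F2 BC B4 8B F0 B9 87 A3

U+20A7: 3-byte form → E2 82 A7.
U+2678: 3-byte form → E2 99 B8.
U+02F6: 2-byte form → CB B6.
U+10BD: 3-byte form → E1 82 BD.
U+4EC52: 4-byte form → F1 8E B1 92.
U+8FE87: 4-byte form → F2 8F BA 87.
U+EE12: 3-byte form → EE B8 92.
U+BCD0B: 4-byte form → F2 BC B4 8B.
U+391E3: 4-byte form → F0 B9 87 A3.
Concatenated (30 bytes): E2 82 A7 E2 99 B8 CB B6 E1 82 BD F1 8E B1 92 F2 8F BA 87 EE B8 92 F2 BC B4 8B F0 B9 87 A3.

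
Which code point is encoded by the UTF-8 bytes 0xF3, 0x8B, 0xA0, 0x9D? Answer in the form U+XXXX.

U+CB81D

Leading byte 0xF3 = 11110011 matches 11110xxx → 4-byte sequence.
Byte 1: 0xF3 = 11110011, payload 011 (3 bits).
Byte 2: 0x8B = 10001011 (10xxxxxx ✓), payload 001011.
Byte 3: 0xA0 = 10100000 (10xxxxxx ✓), payload 100000.
Byte 4: 0x9D = 10011101 (10xxxxxx ✓), payload 011101.
Concatenate: 011001011100000011101 = 0xCB81D (21 bits → U+CB81D).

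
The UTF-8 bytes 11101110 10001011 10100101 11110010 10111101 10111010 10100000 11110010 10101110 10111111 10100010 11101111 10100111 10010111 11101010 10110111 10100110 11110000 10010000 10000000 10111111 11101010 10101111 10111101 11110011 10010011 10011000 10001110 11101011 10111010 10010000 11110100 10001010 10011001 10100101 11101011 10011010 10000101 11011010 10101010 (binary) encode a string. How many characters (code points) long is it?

Byte at offset 0: 0xEE = 11101110 → 3-byte char (#1). Advance 3.
Byte at offset 3: 0xF2 = 11110010 → 4-byte char (#2). Advance 4.
Byte at offset 7: 0xF2 = 11110010 → 4-byte char (#3). Advance 4.
Byte at offset 11: 0xEF = 11101111 → 3-byte char (#4). Advance 3.
Byte at offset 14: 0xEA = 11101010 → 3-byte char (#5). Advance 3.
Byte at offset 17: 0xF0 = 11110000 → 4-byte char (#6). Advance 4.
Byte at offset 21: 0xEA = 11101010 → 3-byte char (#7). Advance 3.
Byte at offset 24: 0xF3 = 11110011 → 4-byte char (#8). Advance 4.
Byte at offset 28: 0xEB = 11101011 → 3-byte char (#9). Advance 3.
Byte at offset 31: 0xF4 = 11110100 → 4-byte char (#10). Advance 4.
Byte at offset 35: 0xEB = 11101011 → 3-byte char (#11). Advance 3.
Byte at offset 38: 0xDA = 11011010 → 2-byte char (#12). Advance 2.
Reached end at offset 40 after 12 code points.

12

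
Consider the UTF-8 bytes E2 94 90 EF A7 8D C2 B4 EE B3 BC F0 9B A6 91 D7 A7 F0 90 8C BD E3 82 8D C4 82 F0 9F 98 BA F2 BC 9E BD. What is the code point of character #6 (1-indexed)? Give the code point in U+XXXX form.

Offset 0: leading byte 0xE2 = 11100010 → 3-byte char #1 = E2 94 90.
Offset 3: leading byte 0xEF = 11101111 → 3-byte char #2 = EF A7 8D.
Offset 6: leading byte 0xC2 = 11000010 → 2-byte char #3 = C2 B4.
Offset 8: leading byte 0xEE = 11101110 → 3-byte char #4 = EE B3 BC.
Offset 11: leading byte 0xF0 = 11110000 → 4-byte char #5 = F0 9B A6 91.
Offset 15: leading byte 0xD7 = 11010111 → 2-byte char #6 = D7 A7.
Leading byte 0xD7 = 11010111 matches 110xxxxx → 2-byte sequence.
Byte 1: 0xD7 = 11010111, payload 10111 (5 bits).
Byte 2: 0xA7 = 10100111 (10xxxxxx ✓), payload 100111.
Concatenate: 10111100111 = 0x5E7 (11 bits → U+05E7).

U+05E7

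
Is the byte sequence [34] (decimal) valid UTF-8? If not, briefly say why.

Leading byte 0x22 = 00100010 → 1-byte form.

valid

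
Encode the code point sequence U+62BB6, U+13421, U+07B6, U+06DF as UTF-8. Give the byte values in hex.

U+62BB6: 4-byte form → F1 A2 AE B6.
U+13421: 4-byte form → F0 93 90 A1.
U+07B6: 2-byte form → DE B6.
U+06DF: 2-byte form → DB 9F.
Concatenated (12 bytes): F1 A2 AE B6 F0 93 90 A1 DE B6 DB 9F.

F1 A2 AE B6 F0 93 90 A1 DE B6 DB 9F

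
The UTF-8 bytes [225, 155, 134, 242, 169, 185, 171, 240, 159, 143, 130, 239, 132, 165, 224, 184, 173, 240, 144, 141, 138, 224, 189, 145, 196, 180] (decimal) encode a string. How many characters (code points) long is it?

Byte at offset 0: 0xE1 = 11100001 → 3-byte char (#1). Advance 3.
Byte at offset 3: 0xF2 = 11110010 → 4-byte char (#2). Advance 4.
Byte at offset 7: 0xF0 = 11110000 → 4-byte char (#3). Advance 4.
Byte at offset 11: 0xEF = 11101111 → 3-byte char (#4). Advance 3.
Byte at offset 14: 0xE0 = 11100000 → 3-byte char (#5). Advance 3.
Byte at offset 17: 0xF0 = 11110000 → 4-byte char (#6). Advance 4.
Byte at offset 21: 0xE0 = 11100000 → 3-byte char (#7). Advance 3.
Byte at offset 24: 0xC4 = 11000100 → 2-byte char (#8). Advance 2.
Reached end at offset 26 after 8 code points.

8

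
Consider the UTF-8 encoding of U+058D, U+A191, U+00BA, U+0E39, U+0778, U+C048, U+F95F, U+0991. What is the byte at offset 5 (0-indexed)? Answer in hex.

U+058D → 2-byte form D6 8D at offsets 0–1.
U+A191 → 3-byte form EA 86 91 at offsets 2–4.
U+00BA → 2-byte form C2 BA at offsets 5–6.
Offset 5 falls in char 3's range; it's byte 1 of C2 BA = 0xC2.

0xC2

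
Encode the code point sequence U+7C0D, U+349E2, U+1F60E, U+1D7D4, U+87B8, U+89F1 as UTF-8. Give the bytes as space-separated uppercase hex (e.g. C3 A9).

U+7C0D: 3-byte form → E7 B0 8D.
U+349E2: 4-byte form → F0 B4 A7 A2.
U+1F60E: 4-byte form → F0 9F 98 8E.
U+1D7D4: 4-byte form → F0 9D 9F 94.
U+87B8: 3-byte form → E8 9E B8.
U+89F1: 3-byte form → E8 A7 B1.
Concatenated (21 bytes): E7 B0 8D F0 B4 A7 A2 F0 9F 98 8E F0 9D 9F 94 E8 9E B8 E8 A7 B1.

E7 B0 8D F0 B4 A7 A2 F0 9F 98 8E F0 9D 9F 94 E8 9E B8 E8 A7 B1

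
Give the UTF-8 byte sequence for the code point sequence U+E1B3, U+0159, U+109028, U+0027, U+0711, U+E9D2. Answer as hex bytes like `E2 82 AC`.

U+E1B3: 3-byte form → EE 86 B3.
U+0159: 2-byte form → C5 99.
U+109028: 4-byte form → F4 89 80 A8.
U+0027: 1-byte form → 27.
U+0711: 2-byte form → DC 91.
U+E9D2: 3-byte form → EE A7 92.
Concatenated (15 bytes): EE 86 B3 C5 99 F4 89 80 A8 27 DC 91 EE A7 92.

EE 86 B3 C5 99 F4 89 80 A8 27 DC 91 EE A7 92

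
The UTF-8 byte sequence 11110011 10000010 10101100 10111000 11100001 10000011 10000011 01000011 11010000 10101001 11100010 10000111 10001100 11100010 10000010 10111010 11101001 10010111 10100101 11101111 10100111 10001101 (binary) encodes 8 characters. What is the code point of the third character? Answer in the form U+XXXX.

Offset 0: leading byte 0xF3 = 11110011 → 4-byte char #1 = F3 82 AC B8.
Offset 4: leading byte 0xE1 = 11100001 → 3-byte char #2 = E1 83 83.
Offset 7: leading byte 0x43 = 01000011 → 1-byte char #3 = 43.
Leading byte 0x43 = 01000011 matches 0xxxxxxx → 1-byte sequence.
Byte 1: 0x43 = 01000011, payload 1000011 (7 bits).
Concatenate: 1000011 = 0x43 (7 bits → U+0043).

U+0043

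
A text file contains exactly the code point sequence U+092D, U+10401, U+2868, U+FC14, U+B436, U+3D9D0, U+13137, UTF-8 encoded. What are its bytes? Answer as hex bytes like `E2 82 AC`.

E0 A4 AD F0 90 90 81 E2 A1 A8 EF B0 94 EB 90 B6 F0 BD A7 90 F0 93 84 B7

U+092D: 3-byte form → E0 A4 AD.
U+10401: 4-byte form → F0 90 90 81.
U+2868: 3-byte form → E2 A1 A8.
U+FC14: 3-byte form → EF B0 94.
U+B436: 3-byte form → EB 90 B6.
U+3D9D0: 4-byte form → F0 BD A7 90.
U+13137: 4-byte form → F0 93 84 B7.
Concatenated (24 bytes): E0 A4 AD F0 90 90 81 E2 A1 A8 EF B0 94 EB 90 B6 F0 BD A7 90 F0 93 84 B7.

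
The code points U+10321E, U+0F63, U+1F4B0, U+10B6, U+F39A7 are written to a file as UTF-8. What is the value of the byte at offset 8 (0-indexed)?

0x9F

U+10321E → 4-byte form F4 83 88 9E at offsets 0–3.
U+0F63 → 3-byte form E0 BD A3 at offsets 4–6.
U+1F4B0 → 4-byte form F0 9F 92 B0 at offsets 7–10.
Offset 8 falls in char 3's range; it's byte 2 of F0 9F 92 B0 = 0x9F.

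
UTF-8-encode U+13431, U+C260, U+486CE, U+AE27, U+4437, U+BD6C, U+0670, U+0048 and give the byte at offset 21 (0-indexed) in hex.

0xB0

U+13431 → 4-byte form F0 93 90 B1 at offsets 0–3.
U+C260 → 3-byte form EC 89 A0 at offsets 4–6.
U+486CE → 4-byte form F1 88 9B 8E at offsets 7–10.
U+AE27 → 3-byte form EA B8 A7 at offsets 11–13.
U+4437 → 3-byte form E4 90 B7 at offsets 14–16.
U+BD6C → 3-byte form EB B5 AC at offsets 17–19.
U+0670 → 2-byte form D9 B0 at offsets 20–21.
Offset 21 falls in char 7's range; it's byte 2 of D9 B0 = 0xB0.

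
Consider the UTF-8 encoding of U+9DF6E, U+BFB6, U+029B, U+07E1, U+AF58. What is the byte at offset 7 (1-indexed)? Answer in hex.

1-indexed offset 7 is 0-indexed offset 6.
U+9DF6E → 4-byte form F2 9D BD AE at offsets 0–3.
U+BFB6 → 3-byte form EB BE B6 at offsets 4–6.
Offset 6 falls in char 2's range; it's byte 3 of EB BE B6 = 0xB6.

0xB6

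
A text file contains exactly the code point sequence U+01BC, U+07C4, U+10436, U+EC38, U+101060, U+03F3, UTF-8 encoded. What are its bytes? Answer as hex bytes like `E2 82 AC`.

C6 BC DF 84 F0 90 90 B6 EE B0 B8 F4 81 81 A0 CF B3

U+01BC: 2-byte form → C6 BC.
U+07C4: 2-byte form → DF 84.
U+10436: 4-byte form → F0 90 90 B6.
U+EC38: 3-byte form → EE B0 B8.
U+101060: 4-byte form → F4 81 81 A0.
U+03F3: 2-byte form → CF B3.
Concatenated (17 bytes): C6 BC DF 84 F0 90 90 B6 EE B0 B8 F4 81 81 A0 CF B3.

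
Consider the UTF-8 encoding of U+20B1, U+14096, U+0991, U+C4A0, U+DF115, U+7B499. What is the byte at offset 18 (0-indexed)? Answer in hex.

0xBB

U+20B1 → 3-byte form E2 82 B1 at offsets 0–2.
U+14096 → 4-byte form F0 94 82 96 at offsets 3–6.
U+0991 → 3-byte form E0 A6 91 at offsets 7–9.
U+C4A0 → 3-byte form EC 92 A0 at offsets 10–12.
U+DF115 → 4-byte form F3 9F 84 95 at offsets 13–16.
U+7B499 → 4-byte form F1 BB 92 99 at offsets 17–20.
Offset 18 falls in char 6's range; it's byte 2 of F1 BB 92 99 = 0xBB.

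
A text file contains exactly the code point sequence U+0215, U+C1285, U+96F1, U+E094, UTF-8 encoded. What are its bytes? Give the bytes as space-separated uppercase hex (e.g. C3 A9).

U+0215: 2-byte form → C8 95.
U+C1285: 4-byte form → F3 81 8A 85.
U+96F1: 3-byte form → E9 9B B1.
U+E094: 3-byte form → EE 82 94.
Concatenated (12 bytes): C8 95 F3 81 8A 85 E9 9B B1 EE 82 94.

C8 95 F3 81 8A 85 E9 9B B1 EE 82 94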